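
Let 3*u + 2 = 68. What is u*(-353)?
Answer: -7766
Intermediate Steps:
u = 22 (u = -2/3 + (1/3)*68 = -2/3 + 68/3 = 22)
u*(-353) = 22*(-353) = -7766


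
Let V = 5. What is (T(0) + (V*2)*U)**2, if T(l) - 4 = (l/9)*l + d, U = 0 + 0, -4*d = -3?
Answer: 361/16 ≈ 22.563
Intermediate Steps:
d = 3/4 (d = -1/4*(-3) = 3/4 ≈ 0.75000)
U = 0
T(l) = 19/4 + l**2/9 (T(l) = 4 + ((l/9)*l + 3/4) = 4 + (l**2/9 + 3/4) = 4 + (3/4 + l**2/9) = 19/4 + l**2/9)
(T(0) + (V*2)*U)**2 = ((19/4 + (1/9)*0**2) + (5*2)*0)**2 = ((19/4 + (1/9)*0) + 10*0)**2 = ((19/4 + 0) + 0)**2 = (19/4 + 0)**2 = (19/4)**2 = 361/16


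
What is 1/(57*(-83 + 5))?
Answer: -1/4446 ≈ -0.00022492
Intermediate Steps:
1/(57*(-83 + 5)) = 1/(57*(-78)) = 1/(-4446) = -1/4446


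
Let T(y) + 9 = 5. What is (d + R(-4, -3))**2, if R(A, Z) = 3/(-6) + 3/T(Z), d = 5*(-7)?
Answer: 21025/16 ≈ 1314.1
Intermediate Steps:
T(y) = -4 (T(y) = -9 + 5 = -4)
d = -35
R(A, Z) = -5/4 (R(A, Z) = 3/(-6) + 3/(-4) = 3*(-1/6) + 3*(-1/4) = -1/2 - 3/4 = -5/4)
(d + R(-4, -3))**2 = (-35 - 5/4)**2 = (-145/4)**2 = 21025/16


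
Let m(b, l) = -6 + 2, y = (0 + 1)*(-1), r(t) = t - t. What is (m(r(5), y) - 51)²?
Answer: 3025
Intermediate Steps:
r(t) = 0
y = -1 (y = 1*(-1) = -1)
m(b, l) = -4
(m(r(5), y) - 51)² = (-4 - 51)² = (-55)² = 3025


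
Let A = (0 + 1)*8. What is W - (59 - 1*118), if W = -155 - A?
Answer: -104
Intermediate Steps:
A = 8 (A = 1*8 = 8)
W = -163 (W = -155 - 1*8 = -155 - 8 = -163)
W - (59 - 1*118) = -163 - (59 - 1*118) = -163 - (59 - 118) = -163 - 1*(-59) = -163 + 59 = -104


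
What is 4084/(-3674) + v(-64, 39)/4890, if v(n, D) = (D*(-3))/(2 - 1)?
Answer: -3400103/2994310 ≈ -1.1355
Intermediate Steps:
v(n, D) = -3*D (v(n, D) = -3*D/1 = -3*D*1 = -3*D)
4084/(-3674) + v(-64, 39)/4890 = 4084/(-3674) - 3*39/4890 = 4084*(-1/3674) - 117*1/4890 = -2042/1837 - 39/1630 = -3400103/2994310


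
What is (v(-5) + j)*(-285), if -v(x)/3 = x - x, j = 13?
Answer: -3705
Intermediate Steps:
v(x) = 0 (v(x) = -3*(x - x) = -3*0 = 0)
(v(-5) + j)*(-285) = (0 + 13)*(-285) = 13*(-285) = -3705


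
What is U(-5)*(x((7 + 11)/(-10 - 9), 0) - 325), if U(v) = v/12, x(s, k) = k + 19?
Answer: 255/2 ≈ 127.50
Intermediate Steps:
x(s, k) = 19 + k
U(v) = v/12 (U(v) = v*(1/12) = v/12)
U(-5)*(x((7 + 11)/(-10 - 9), 0) - 325) = ((1/12)*(-5))*((19 + 0) - 325) = -5*(19 - 325)/12 = -5/12*(-306) = 255/2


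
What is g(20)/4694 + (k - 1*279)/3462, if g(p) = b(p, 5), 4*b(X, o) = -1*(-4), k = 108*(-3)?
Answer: -235585/1354219 ≈ -0.17396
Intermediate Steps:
k = -324
b(X, o) = 1 (b(X, o) = (-1*(-4))/4 = (¼)*4 = 1)
g(p) = 1
g(20)/4694 + (k - 1*279)/3462 = 1/4694 + (-324 - 1*279)/3462 = 1*(1/4694) + (-324 - 279)*(1/3462) = 1/4694 - 603*1/3462 = 1/4694 - 201/1154 = -235585/1354219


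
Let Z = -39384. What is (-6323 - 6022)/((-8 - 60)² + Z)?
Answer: 2469/6952 ≈ 0.35515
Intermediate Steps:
(-6323 - 6022)/((-8 - 60)² + Z) = (-6323 - 6022)/((-8 - 60)² - 39384) = -12345/((-68)² - 39384) = -12345/(4624 - 39384) = -12345/(-34760) = -12345*(-1/34760) = 2469/6952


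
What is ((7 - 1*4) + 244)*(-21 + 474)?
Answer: 111891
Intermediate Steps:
((7 - 1*4) + 244)*(-21 + 474) = ((7 - 4) + 244)*453 = (3 + 244)*453 = 247*453 = 111891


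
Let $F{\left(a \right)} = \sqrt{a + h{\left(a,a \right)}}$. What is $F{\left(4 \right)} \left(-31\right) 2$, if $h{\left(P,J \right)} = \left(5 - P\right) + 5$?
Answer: $- 62 \sqrt{10} \approx -196.06$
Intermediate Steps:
$h{\left(P,J \right)} = 10 - P$
$F{\left(a \right)} = \sqrt{10}$ ($F{\left(a \right)} = \sqrt{a - \left(-10 + a\right)} = \sqrt{10}$)
$F{\left(4 \right)} \left(-31\right) 2 = \sqrt{10} \left(-31\right) 2 = - 31 \sqrt{10} \cdot 2 = - 62 \sqrt{10}$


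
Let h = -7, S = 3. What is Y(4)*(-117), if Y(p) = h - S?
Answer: 1170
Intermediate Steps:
Y(p) = -10 (Y(p) = -7 - 1*3 = -7 - 3 = -10)
Y(4)*(-117) = -10*(-117) = 1170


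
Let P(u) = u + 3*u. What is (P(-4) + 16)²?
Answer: 0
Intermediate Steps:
P(u) = 4*u
(P(-4) + 16)² = (4*(-4) + 16)² = (-16 + 16)² = 0² = 0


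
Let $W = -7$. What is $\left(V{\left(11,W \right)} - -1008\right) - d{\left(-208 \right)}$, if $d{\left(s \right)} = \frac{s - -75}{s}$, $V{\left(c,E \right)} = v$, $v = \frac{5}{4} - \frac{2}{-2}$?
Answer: $\frac{209999}{208} \approx 1009.6$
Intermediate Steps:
$v = \frac{9}{4}$ ($v = 5 \cdot \frac{1}{4} - -1 = \frac{5}{4} + 1 = \frac{9}{4} \approx 2.25$)
$V{\left(c,E \right)} = \frac{9}{4}$
$d{\left(s \right)} = \frac{75 + s}{s}$ ($d{\left(s \right)} = \frac{s + 75}{s} = \frac{75 + s}{s}$)
$\left(V{\left(11,W \right)} - -1008\right) - d{\left(-208 \right)} = \left(\frac{9}{4} - -1008\right) - \frac{75 - 208}{-208} = \left(\frac{9}{4} + 1008\right) - \left(- \frac{1}{208}\right) \left(-133\right) = \frac{4041}{4} - \frac{133}{208} = \frac{209999}{208}$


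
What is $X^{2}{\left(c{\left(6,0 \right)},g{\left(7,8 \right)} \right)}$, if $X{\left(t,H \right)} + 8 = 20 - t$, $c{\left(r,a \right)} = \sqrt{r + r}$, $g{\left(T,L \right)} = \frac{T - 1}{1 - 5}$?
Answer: $156 - 48 \sqrt{3} \approx 72.862$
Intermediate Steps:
$g{\left(T,L \right)} = \frac{1}{4} - \frac{T}{4}$ ($g{\left(T,L \right)} = \frac{-1 + T}{-4} = \left(-1 + T\right) \left(- \frac{1}{4}\right) = \frac{1}{4} - \frac{T}{4}$)
$c{\left(r,a \right)} = \sqrt{2} \sqrt{r}$ ($c{\left(r,a \right)} = \sqrt{2 r} = \sqrt{2} \sqrt{r}$)
$X{\left(t,H \right)} = 12 - t$ ($X{\left(t,H \right)} = -8 - \left(-20 + t\right) = 12 - t$)
$X^{2}{\left(c{\left(6,0 \right)},g{\left(7,8 \right)} \right)} = \left(12 - \sqrt{2} \sqrt{6}\right)^{2} = \left(12 - 2 \sqrt{3}\right)^{2}$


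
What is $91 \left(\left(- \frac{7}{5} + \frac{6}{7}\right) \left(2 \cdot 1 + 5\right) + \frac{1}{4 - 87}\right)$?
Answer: $- \frac{143962}{415} \approx -346.9$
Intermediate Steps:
$91 \left(\left(- \frac{7}{5} + \frac{6}{7}\right) \left(2 \cdot 1 + 5\right) + \frac{1}{4 - 87}\right) = 91 \left(\left(\left(-7\right) \frac{1}{5} + 6 \cdot \frac{1}{7}\right) \left(2 + 5\right) + \frac{1}{4 - 87}\right) = 91 \left(\left(- \frac{7}{5} + \frac{6}{7}\right) 7 + \frac{1}{-83}\right) = 91 \left(\left(- \frac{19}{35}\right) 7 - \frac{1}{83}\right) = 91 \left(- \frac{19}{5} - \frac{1}{83}\right) = 91 \left(- \frac{1582}{415}\right) = - \frac{143962}{415}$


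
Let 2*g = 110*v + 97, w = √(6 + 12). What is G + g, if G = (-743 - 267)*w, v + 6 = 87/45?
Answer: -1051/6 - 3030*√2 ≈ -4460.2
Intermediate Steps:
v = -61/15 (v = -6 + 87/45 = -6 + 87*(1/45) = -6 + 29/15 = -61/15 ≈ -4.0667)
w = 3*√2 (w = √18 = 3*√2 ≈ 4.2426)
g = -1051/6 (g = (110*(-61/15) + 97)/2 = (-1342/3 + 97)/2 = (½)*(-1051/3) = -1051/6 ≈ -175.17)
G = -3030*√2 (G = (-743 - 267)*(3*√2) = -3030*√2 ≈ -4285.1)
G + g = -3030*√2 - 1051/6 = -1051/6 - 3030*√2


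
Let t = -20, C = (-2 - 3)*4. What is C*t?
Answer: 400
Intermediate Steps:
C = -20 (C = -5*4 = -20)
C*t = -20*(-20) = 400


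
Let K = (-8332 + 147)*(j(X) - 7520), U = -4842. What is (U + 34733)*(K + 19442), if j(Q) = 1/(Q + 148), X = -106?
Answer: 77296893863089/42 ≈ 1.8404e+12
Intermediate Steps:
j(Q) = 1/(148 + Q)
K = 2585142215/42 (K = (-8332 + 147)*(1/(148 - 106) - 7520) = -8185*(1/42 - 7520) = -8185*(-315839/42) = 2585142215/42 ≈ 6.1551e+7)
(U + 34733)*(K + 19442) = (-4842 + 34733)*(2585142215/42 + 19442) = 29891*(2585958779/42) = 77296893863089/42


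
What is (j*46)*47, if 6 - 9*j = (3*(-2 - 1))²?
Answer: -54050/3 ≈ -18017.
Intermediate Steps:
j = -25/3 (j = ⅔ - 9*(-2 - 1)²/9 = ⅔ - (3*(-3))²/9 = ⅔ - ⅑*(-9)² = ⅔ - ⅑*81 = ⅔ - 9 = -25/3 ≈ -8.3333)
(j*46)*47 = -25/3*46*47 = -1150/3*47 = -54050/3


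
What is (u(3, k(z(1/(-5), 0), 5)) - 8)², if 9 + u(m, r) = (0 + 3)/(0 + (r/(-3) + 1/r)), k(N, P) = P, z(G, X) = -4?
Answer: 175561/484 ≈ 362.73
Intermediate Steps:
u(m, r) = -9 + 3/(1/r - r/3) (u(m, r) = -9 + (0 + 3)/(0 + (r/(-3) + 1/r)) = -9 + 3/(0 + (r*(-⅓) + 1/r)) = -9 + 3/(0 + (-r/3 + 1/r)) = -9 + 3/(0 + (1/r - r/3)) = -9 + 3/(1/r - r/3))
(u(3, k(z(1/(-5), 0), 5)) - 8)² = (9*(3 - 1*5 - 1*5²)/(-3 + 5²) - 8)² = (9*(3 - 5 - 1*25)/(-3 + 25) - 8)² = (9*(3 - 5 - 25)/22 - 8)² = (9*(1/22)*(-27) - 8)² = (-243/22 - 8)² = (-419/22)² = 175561/484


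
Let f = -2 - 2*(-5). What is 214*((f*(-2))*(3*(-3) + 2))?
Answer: 23968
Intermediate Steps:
f = 8 (f = -2 + 10 = 8)
214*((f*(-2))*(3*(-3) + 2)) = 214*((8*(-2))*(3*(-3) + 2)) = 214*(-16*(-9 + 2)) = 214*(-16*(-7)) = 214*112 = 23968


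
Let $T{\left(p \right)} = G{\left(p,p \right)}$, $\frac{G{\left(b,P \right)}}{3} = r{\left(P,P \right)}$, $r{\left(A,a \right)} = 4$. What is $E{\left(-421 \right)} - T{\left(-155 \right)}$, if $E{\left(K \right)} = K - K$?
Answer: $-12$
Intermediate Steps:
$E{\left(K \right)} = 0$
$G{\left(b,P \right)} = 12$ ($G{\left(b,P \right)} = 3 \cdot 4 = 12$)
$T{\left(p \right)} = 12$
$E{\left(-421 \right)} - T{\left(-155 \right)} = 0 - 12 = -12$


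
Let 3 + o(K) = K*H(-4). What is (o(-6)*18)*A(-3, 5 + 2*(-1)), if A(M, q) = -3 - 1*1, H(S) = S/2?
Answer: -648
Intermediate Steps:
H(S) = S/2 (H(S) = S*(1/2) = S/2)
A(M, q) = -4 (A(M, q) = -3 - 1 = -4)
o(K) = -3 - 2*K (o(K) = -3 + K*((1/2)*(-4)) = -3 + K*(-2) = -3 - 2*K)
(o(-6)*18)*A(-3, 5 + 2*(-1)) = ((-3 - 2*(-6))*18)*(-4) = ((-3 + 12)*18)*(-4) = (9*18)*(-4) = 162*(-4) = -648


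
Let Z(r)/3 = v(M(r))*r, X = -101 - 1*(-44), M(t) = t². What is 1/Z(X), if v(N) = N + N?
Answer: -1/1111158 ≈ -8.9996e-7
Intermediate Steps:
v(N) = 2*N
X = -57 (X = -101 + 44 = -57)
Z(r) = 6*r³ (Z(r) = 3*((2*r²)*r) = 3*(2*r³) = 6*r³)
1/Z(X) = 1/(6*(-57)³) = 1/(6*(-185193)) = 1/(-1111158) = -1/1111158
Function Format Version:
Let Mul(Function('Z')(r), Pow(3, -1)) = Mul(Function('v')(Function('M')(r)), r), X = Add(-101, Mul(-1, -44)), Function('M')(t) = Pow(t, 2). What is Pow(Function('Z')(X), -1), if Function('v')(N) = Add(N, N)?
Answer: Rational(-1, 1111158) ≈ -8.9996e-7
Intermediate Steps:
Function('v')(N) = Mul(2, N)
X = -57 (X = Add(-101, 44) = -57)
Function('Z')(r) = Mul(6, Pow(r, 3)) (Function('Z')(r) = Mul(3, Mul(Mul(2, Pow(r, 2)), r)) = Mul(3, Mul(2, Pow(r, 3))) = Mul(6, Pow(r, 3)))
Pow(Function('Z')(X), -1) = Pow(Mul(6, Pow(-57, 3)), -1) = Pow(Mul(6, -185193), -1) = Pow(-1111158, -1) = Rational(-1, 1111158)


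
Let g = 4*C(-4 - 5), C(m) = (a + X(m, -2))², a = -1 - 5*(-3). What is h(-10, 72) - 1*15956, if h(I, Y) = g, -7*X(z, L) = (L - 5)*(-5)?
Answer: -15632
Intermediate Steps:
X(z, L) = -25/7 + 5*L/7 (X(z, L) = -(L - 5)*(-5)/7 = -(-5 + L)*(-5)/7 = -(25 - 5*L)/7 = -25/7 + 5*L/7)
a = 14 (a = -1 + 15 = 14)
C(m) = 81 (C(m) = (14 + (-25/7 + (5/7)*(-2)))² = (14 + (-25/7 - 10/7))² = (14 - 5)² = 9² = 81)
g = 324 (g = 4*81 = 324)
h(I, Y) = 324
h(-10, 72) - 1*15956 = 324 - 1*15956 = 324 - 15956 = -15632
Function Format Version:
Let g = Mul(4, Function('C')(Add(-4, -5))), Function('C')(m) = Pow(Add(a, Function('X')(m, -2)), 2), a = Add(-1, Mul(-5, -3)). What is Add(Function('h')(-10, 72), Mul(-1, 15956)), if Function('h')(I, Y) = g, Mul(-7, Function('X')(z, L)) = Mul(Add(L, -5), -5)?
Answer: -15632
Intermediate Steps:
Function('X')(z, L) = Add(Rational(-25, 7), Mul(Rational(5, 7), L)) (Function('X')(z, L) = Mul(Rational(-1, 7), Mul(Add(L, -5), -5)) = Mul(Rational(-1, 7), Mul(Add(-5, L), -5)) = Mul(Rational(-1, 7), Add(25, Mul(-5, L))) = Add(Rational(-25, 7), Mul(Rational(5, 7), L)))
a = 14 (a = Add(-1, 15) = 14)
Function('C')(m) = 81 (Function('C')(m) = Pow(Add(14, Add(Rational(-25, 7), Mul(Rational(5, 7), -2))), 2) = Pow(Add(14, Add(Rational(-25, 7), Rational(-10, 7))), 2) = Pow(Add(14, -5), 2) = Pow(9, 2) = 81)
g = 324 (g = Mul(4, 81) = 324)
Function('h')(I, Y) = 324
Add(Function('h')(-10, 72), Mul(-1, 15956)) = Add(324, Mul(-1, 15956)) = Add(324, -15956) = -15632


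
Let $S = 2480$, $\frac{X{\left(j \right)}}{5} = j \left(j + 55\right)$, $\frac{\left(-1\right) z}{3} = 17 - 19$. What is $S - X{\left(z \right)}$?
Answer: $650$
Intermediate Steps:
$z = 6$ ($z = - 3 \left(17 - 19\right) = \left(-3\right) \left(-2\right) = 6$)
$X{\left(j \right)} = 5 j \left(55 + j\right)$ ($X{\left(j \right)} = 5 j \left(j + 55\right) = 5 j \left(55 + j\right)$)
$S - X{\left(z \right)} = 2480 - 5 \cdot 6 \left(55 + 6\right) = 2480 - 5 \cdot 6 \cdot 61 = 2480 - 1830 = 650$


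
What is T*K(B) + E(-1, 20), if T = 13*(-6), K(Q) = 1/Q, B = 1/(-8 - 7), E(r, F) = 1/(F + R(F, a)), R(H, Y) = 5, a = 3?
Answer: 29251/25 ≈ 1170.0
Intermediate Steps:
E(r, F) = 1/(5 + F) (E(r, F) = 1/(F + 5) = 1/(5 + F))
B = -1/15 (B = 1/(-15) = -1/15 ≈ -0.066667)
T = -78
T*K(B) + E(-1, 20) = -78/(-1/15) + 1/(5 + 20) = -78*(-15) + 1/25 = 1170 + 1/25 = 29251/25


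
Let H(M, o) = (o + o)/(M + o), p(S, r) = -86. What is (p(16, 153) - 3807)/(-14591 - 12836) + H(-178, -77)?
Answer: 5216473/6993885 ≈ 0.74586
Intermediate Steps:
H(M, o) = 2*o/(M + o) (H(M, o) = (2*o)/(M + o) = 2*o/(M + o))
(p(16, 153) - 3807)/(-14591 - 12836) + H(-178, -77) = (-86 - 3807)/(-14591 - 12836) + 2*(-77)/(-178 - 77) = -3893/(-27427) + 2*(-77)/(-255) = -3893*(-1/27427) + 2*(-77)*(-1/255) = 3893/27427 + 154/255 = 5216473/6993885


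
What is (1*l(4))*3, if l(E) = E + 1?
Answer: 15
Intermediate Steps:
l(E) = 1 + E
(1*l(4))*3 = (1*(1 + 4))*3 = (1*5)*3 = 5*3 = 15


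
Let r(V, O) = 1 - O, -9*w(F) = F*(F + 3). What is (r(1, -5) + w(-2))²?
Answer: 3136/81 ≈ 38.716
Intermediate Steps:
w(F) = -F*(3 + F)/9 (w(F) = -F*(F + 3)/9 = -F*(3 + F)/9)
(r(1, -5) + w(-2))² = ((1 - 1*(-5)) - ⅑*(-2)*(3 - 2))² = ((1 + 5) - ⅑*(-2)*1)² = (6 + 2/9)² = (56/9)² = 3136/81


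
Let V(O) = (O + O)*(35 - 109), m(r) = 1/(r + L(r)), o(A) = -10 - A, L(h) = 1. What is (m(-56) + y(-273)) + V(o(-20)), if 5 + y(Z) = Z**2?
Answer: 4017419/55 ≈ 73044.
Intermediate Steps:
y(Z) = -5 + Z**2
m(r) = 1/(1 + r) (m(r) = 1/(r + 1) = 1/(1 + r))
V(O) = -148*O (V(O) = (2*O)*(-74) = -148*O)
(m(-56) + y(-273)) + V(o(-20)) = (1/(1 - 56) + (-5 + (-273)**2)) - 148*(-10 - 1*(-20)) = (1/(-55) + (-5 + 74529)) - 148*(-10 + 20) = (-1/55 + 74524) - 148*10 = 4098819/55 - 1480 = 4017419/55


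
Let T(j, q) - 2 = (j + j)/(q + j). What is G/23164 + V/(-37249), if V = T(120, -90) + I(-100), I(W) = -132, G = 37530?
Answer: 700390489/431417918 ≈ 1.6235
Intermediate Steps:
T(j, q) = 2 + 2*j/(j + q) (T(j, q) = 2 + (j + j)/(q + j) = 2 + (2*j)/(j + q) = 2 + 2*j/(j + q))
V = -122 (V = 2*(-90 + 2*120)/(120 - 90) - 132 = 2*(-90 + 240)/30 - 132 = 2*(1/30)*150 - 132 = 10 - 132 = -122)
G/23164 + V/(-37249) = 37530/23164 - 122/(-37249) = 37530*(1/23164) - 122*(-1/37249) = 18765/11582 + 122/37249 = 700390489/431417918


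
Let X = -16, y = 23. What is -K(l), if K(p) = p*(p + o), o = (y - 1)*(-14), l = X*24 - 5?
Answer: -271133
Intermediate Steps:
l = -389 (l = -16*24 - 5 = -384 - 5 = -389)
o = -308 (o = (23 - 1)*(-14) = 22*(-14) = -308)
K(p) = p*(-308 + p) (K(p) = p*(p - 308) = p*(-308 + p))
-K(l) = -(-389)*(-308 - 389) = -(-389)*(-697) = -1*271133 = -271133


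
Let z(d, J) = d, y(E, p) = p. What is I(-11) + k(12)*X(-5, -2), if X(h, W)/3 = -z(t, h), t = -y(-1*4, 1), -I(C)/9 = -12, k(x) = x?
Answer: 144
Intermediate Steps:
I(C) = 108 (I(C) = -9*(-12) = 108)
t = -1 (t = -1*1 = -1)
X(h, W) = 3 (X(h, W) = 3*(-1*(-1)) = 3*1 = 3)
I(-11) + k(12)*X(-5, -2) = 108 + 12*3 = 108 + 36 = 144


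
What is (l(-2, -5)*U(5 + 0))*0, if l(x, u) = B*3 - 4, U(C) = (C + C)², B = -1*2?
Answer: 0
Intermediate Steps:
B = -2
U(C) = 4*C² (U(C) = (2*C)² = 4*C²)
l(x, u) = -10 (l(x, u) = -2*3 - 4 = -6 - 4 = -10)
(l(-2, -5)*U(5 + 0))*0 = -40*(5 + 0)²*0 = -40*5²*0 = -40*25*0 = -10*100*0 = -1000*0 = 0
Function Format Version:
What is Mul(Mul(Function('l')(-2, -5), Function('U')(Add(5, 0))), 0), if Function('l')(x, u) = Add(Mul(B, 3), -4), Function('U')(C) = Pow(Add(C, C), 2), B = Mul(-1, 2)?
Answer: 0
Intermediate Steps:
B = -2
Function('U')(C) = Mul(4, Pow(C, 2)) (Function('U')(C) = Pow(Mul(2, C), 2) = Mul(4, Pow(C, 2)))
Function('l')(x, u) = -10 (Function('l')(x, u) = Add(Mul(-2, 3), -4) = Add(-6, -4) = -10)
Mul(Mul(Function('l')(-2, -5), Function('U')(Add(5, 0))), 0) = Mul(Mul(-10, Mul(4, Pow(Add(5, 0), 2))), 0) = Mul(Mul(-10, Mul(4, Pow(5, 2))), 0) = Mul(Mul(-10, Mul(4, 25)), 0) = Mul(Mul(-10, 100), 0) = Mul(-1000, 0) = 0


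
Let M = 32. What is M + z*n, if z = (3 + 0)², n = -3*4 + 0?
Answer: -76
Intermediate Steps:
n = -12 (n = -12 + 0 = -12)
z = 9 (z = 3² = 9)
M + z*n = 32 + 9*(-12) = 32 - 108 = -76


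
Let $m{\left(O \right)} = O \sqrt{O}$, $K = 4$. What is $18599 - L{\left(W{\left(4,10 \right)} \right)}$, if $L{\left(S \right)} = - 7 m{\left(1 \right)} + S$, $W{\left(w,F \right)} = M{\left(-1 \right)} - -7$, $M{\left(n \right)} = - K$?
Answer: $18603$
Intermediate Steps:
$M{\left(n \right)} = -4$ ($M{\left(n \right)} = \left(-1\right) 4 = -4$)
$m{\left(O \right)} = O^{\frac{3}{2}}$
$W{\left(w,F \right)} = 3$ ($W{\left(w,F \right)} = -4 - -7 = -4 + 7 = 3$)
$L{\left(S \right)} = -7 + S$ ($L{\left(S \right)} = - 7 \cdot 1^{\frac{3}{2}} + S = \left(-7\right) 1 + S = -7 + S$)
$18599 - L{\left(W{\left(4,10 \right)} \right)} = 18599 - \left(-7 + 3\right) = 18599 - -4 = 18599 + 4 = 18603$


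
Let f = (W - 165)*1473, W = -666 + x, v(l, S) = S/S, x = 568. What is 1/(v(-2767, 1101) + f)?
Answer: -1/387398 ≈ -2.5813e-6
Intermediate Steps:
v(l, S) = 1
W = -98 (W = -666 + 568 = -98)
f = -387399 (f = (-98 - 165)*1473 = -263*1473 = -387399)
1/(v(-2767, 1101) + f) = 1/(1 - 387399) = 1/(-387398) = -1/387398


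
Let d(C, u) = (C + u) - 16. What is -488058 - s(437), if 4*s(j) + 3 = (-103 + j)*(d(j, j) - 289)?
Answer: -2142275/4 ≈ -5.3557e+5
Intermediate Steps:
d(C, u) = -16 + C + u
s(j) = -¾ + (-305 + 2*j)*(-103 + j)/4 (s(j) = -¾ + ((-103 + j)*((-16 + j + j) - 289))/4 = -¾ + ((-103 + j)*((-16 + 2*j) - 289))/4 = -¾ + ((-103 + j)*(-305 + 2*j))/4 = -¾ + ((-305 + 2*j)*(-103 + j))/4 = -¾ + (-305 + 2*j)*(-103 + j)/4)
-488058 - s(437) = -488058 - (7853 + (½)*437² - 511/4*437) = -488058 - (7853 + (½)*190969 - 223307/4) = -488058 - (7853 + 190969/2 - 223307/4) = -488058 - 1*190043/4 = -488058 - 190043/4 = -2142275/4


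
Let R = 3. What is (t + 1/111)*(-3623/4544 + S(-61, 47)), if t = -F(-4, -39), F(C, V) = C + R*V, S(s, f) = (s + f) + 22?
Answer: 54951991/63048 ≈ 871.59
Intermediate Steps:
S(s, f) = 22 + f + s (S(s, f) = (f + s) + 22 = 22 + f + s)
F(C, V) = C + 3*V
t = 121 (t = -(-4 + 3*(-39)) = -(-4 - 117) = -1*(-121) = 121)
(t + 1/111)*(-3623/4544 + S(-61, 47)) = (121 + 1/111)*(-3623/4544 + (22 + 47 - 61)) = (121 + 1/111)*(-3623*1/4544 + 8) = 13432*(-3623/4544 + 8)/111 = (13432/111)*(32729/4544) = 54951991/63048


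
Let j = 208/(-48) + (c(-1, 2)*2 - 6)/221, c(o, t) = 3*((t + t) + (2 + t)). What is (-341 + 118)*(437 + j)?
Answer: -63997432/663 ≈ -96527.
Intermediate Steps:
c(o, t) = 6 + 9*t (c(o, t) = 3*(2*t + (2 + t)) = 3*(2 + 3*t) = 6 + 9*t)
j = -2747/663 (j = 208/(-48) + ((6 + 9*2)*2 - 6)/221 = 208*(-1/48) + ((6 + 18)*2 - 6)*(1/221) = -13/3 + (24*2 - 6)*(1/221) = -13/3 + (48 - 6)*(1/221) = -13/3 + 42*(1/221) = -13/3 + 42/221 = -2747/663 ≈ -4.1433)
(-341 + 118)*(437 + j) = (-341 + 118)*(437 - 2747/663) = -223*286984/663 = -63997432/663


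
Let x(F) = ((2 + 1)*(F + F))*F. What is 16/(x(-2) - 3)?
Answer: 16/21 ≈ 0.76190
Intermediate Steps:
x(F) = 6*F² (x(F) = (3*(2*F))*F = (6*F)*F = 6*F²)
16/(x(-2) - 3) = 16/(6*(-2)² - 3) = 16/(6*4 - 3) = 16/(24 - 3) = 16/21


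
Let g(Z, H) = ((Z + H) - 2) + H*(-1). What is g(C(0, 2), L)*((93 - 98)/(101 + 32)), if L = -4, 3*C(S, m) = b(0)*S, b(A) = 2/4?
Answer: 10/133 ≈ 0.075188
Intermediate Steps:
b(A) = ½ (b(A) = 2*(¼) = ½)
C(S, m) = S/6 (C(S, m) = (S/2)/3 = S/6)
g(Z, H) = -2 + Z (g(Z, H) = ((H + Z) - 2) - H = (-2 + H + Z) - H = -2 + Z)
g(C(0, 2), L)*((93 - 98)/(101 + 32)) = (-2 + (⅙)*0)*((93 - 98)/(101 + 32)) = (-2 + 0)*(-5/133) = -(-10)/133 = -2*(-5/133) = 10/133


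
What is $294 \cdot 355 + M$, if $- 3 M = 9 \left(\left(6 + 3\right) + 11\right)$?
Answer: $104310$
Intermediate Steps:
$M = -60$ ($M = - \frac{9 \left(\left(6 + 3\right) + 11\right)}{3} = - \frac{9 \left(9 + 11\right)}{3} = - \frac{9 \cdot 20}{3} = \left(- \frac{1}{3}\right) 180 = -60$)
$294 \cdot 355 + M = 294 \cdot 355 - 60 = 104370 - 60 = 104310$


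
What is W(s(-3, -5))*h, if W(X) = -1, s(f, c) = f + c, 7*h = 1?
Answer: -⅐ ≈ -0.14286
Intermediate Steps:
h = ⅐ (h = (⅐)*1 = ⅐ ≈ 0.14286)
s(f, c) = c + f
W(s(-3, -5))*h = -1*⅐ = -⅐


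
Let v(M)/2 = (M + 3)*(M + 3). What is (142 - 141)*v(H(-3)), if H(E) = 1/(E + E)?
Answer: 289/18 ≈ 16.056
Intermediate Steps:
H(E) = 1/(2*E)
v(M) = 2*(3 + M)**2 (v(M) = 2*((M + 3)*(M + 3)) = 2*((3 + M)*(3 + M)) = 2*(3 + M)**2)
(142 - 141)*v(H(-3)) = (142 - 141)*(2*(3 + (1/2)/(-3))**2) = 1*(2*(3 + (1/2)*(-1/3))**2) = 1*(2*(3 - 1/6)**2) = 1*(2*(17/6)**2) = 1*(2*(289/36)) = 1*(289/18) = 289/18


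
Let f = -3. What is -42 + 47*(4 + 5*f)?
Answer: -559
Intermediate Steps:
-42 + 47*(4 + 5*f) = -42 + 47*(4 + 5*(-3)) = -42 + 47*(4 - 15) = -42 + 47*(-11) = -42 - 517 = -559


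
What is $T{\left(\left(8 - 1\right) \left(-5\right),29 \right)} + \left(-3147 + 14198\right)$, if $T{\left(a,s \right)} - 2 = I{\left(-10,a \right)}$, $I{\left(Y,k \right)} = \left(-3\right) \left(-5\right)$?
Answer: $11068$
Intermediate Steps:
$I{\left(Y,k \right)} = 15$
$T{\left(a,s \right)} = 17$ ($T{\left(a,s \right)} = 2 + 15 = 17$)
$T{\left(\left(8 - 1\right) \left(-5\right),29 \right)} + \left(-3147 + 14198\right) = 17 + \left(-3147 + 14198\right) = 17 + 11051 = 11068$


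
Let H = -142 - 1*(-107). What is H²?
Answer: 1225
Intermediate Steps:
H = -35 (H = -142 + 107 = -35)
H² = (-35)² = 1225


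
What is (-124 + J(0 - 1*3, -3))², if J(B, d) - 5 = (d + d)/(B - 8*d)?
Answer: 697225/49 ≈ 14229.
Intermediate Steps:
J(B, d) = 5 + 2*d/(B - 8*d) (J(B, d) = 5 + (d + d)/(B - 8*d) = 5 + (2*d)/(B - 8*d) = 5 + 2*d/(B - 8*d))
(-124 + J(0 - 1*3, -3))² = (-124 + (-38*(-3) + 5*(0 - 1*3))/((0 - 1*3) - 8*(-3)))² = (-124 + (114 + 5*(0 - 3))/((0 - 3) + 24))² = (-124 + (114 + 5*(-3))/(-3 + 24))² = (-124 + (114 - 15)/21)² = (-124 + (1/21)*99)² = (-124 + 33/7)² = (-835/7)² = 697225/49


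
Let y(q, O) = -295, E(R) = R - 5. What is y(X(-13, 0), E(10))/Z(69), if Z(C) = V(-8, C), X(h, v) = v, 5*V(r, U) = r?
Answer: 1475/8 ≈ 184.38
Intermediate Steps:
V(r, U) = r/5
E(R) = -5 + R
Z(C) = -8/5 (Z(C) = (⅕)*(-8) = -8/5)
y(X(-13, 0), E(10))/Z(69) = -295/(-8/5) = -295*(-5/8) = 1475/8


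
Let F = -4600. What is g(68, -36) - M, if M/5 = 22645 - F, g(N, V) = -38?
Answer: -136263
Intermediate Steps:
M = 136225 (M = 5*(22645 - 1*(-4600)) = 5*(22645 + 4600) = 5*27245 = 136225)
g(68, -36) - M = -38 - 1*136225 = -38 - 136225 = -136263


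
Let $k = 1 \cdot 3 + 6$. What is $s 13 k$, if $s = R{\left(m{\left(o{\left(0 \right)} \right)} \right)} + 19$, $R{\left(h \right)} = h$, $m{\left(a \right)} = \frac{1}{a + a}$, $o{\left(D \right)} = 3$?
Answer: $\frac{4485}{2} \approx 2242.5$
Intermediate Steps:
$m{\left(a \right)} = \frac{1}{2 a}$
$k = 9$ ($k = 3 + 6 = 9$)
$s = \frac{115}{6}$ ($s = \frac{1}{2 \cdot 3} + 19 = \frac{1}{2} \cdot \frac{1}{3} + 19 = \frac{1}{6} + 19 = \frac{115}{6} \approx 19.167$)
$s 13 k = \frac{115}{6} \cdot 13 \cdot 9 = \frac{1495}{6} \cdot 9 = \frac{4485}{2}$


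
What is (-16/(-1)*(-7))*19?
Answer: -2128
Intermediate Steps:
(-16/(-1)*(-7))*19 = (-16*(-1)*(-7))*19 = (16*(-7))*19 = -112*19 = -2128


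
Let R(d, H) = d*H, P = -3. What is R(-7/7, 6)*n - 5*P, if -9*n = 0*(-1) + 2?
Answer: 49/3 ≈ 16.333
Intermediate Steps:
n = -2/9 (n = -(0*(-1) + 2)/9 = -(0 + 2)/9 = -1/9*2 = -2/9 ≈ -0.22222)
R(d, H) = H*d
R(-7/7, 6)*n - 5*P = (6*(-7/7))*(-2/9) - 5*(-3) = (6*(-7*1/7))*(-2/9) + 15 = (6*(-1))*(-2/9) + 15 = -6*(-2/9) + 15 = 4/3 + 15 = 49/3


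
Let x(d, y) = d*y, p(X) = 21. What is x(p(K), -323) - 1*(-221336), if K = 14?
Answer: 214553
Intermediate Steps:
x(p(K), -323) - 1*(-221336) = 21*(-323) - 1*(-221336) = -6783 + 221336 = 214553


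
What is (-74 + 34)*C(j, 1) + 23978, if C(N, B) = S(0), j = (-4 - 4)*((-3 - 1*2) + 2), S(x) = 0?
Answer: 23978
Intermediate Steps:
j = 24 (j = -8*((-3 - 2) + 2) = -8*(-5 + 2) = -8*(-3) = 24)
C(N, B) = 0
(-74 + 34)*C(j, 1) + 23978 = (-74 + 34)*0 + 23978 = -40*0 + 23978 = 0 + 23978 = 23978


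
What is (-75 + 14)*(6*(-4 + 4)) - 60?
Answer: -60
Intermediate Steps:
(-75 + 14)*(6*(-4 + 4)) - 60 = -366*0 - 60 = -61*0 - 60 = 0 - 60 = -60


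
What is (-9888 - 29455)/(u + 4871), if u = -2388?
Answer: -39343/2483 ≈ -15.845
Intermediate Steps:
(-9888 - 29455)/(u + 4871) = (-9888 - 29455)/(-2388 + 4871) = -39343/2483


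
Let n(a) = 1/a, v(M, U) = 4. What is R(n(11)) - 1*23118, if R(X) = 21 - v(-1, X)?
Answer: -23101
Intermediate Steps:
R(X) = 17 (R(X) = 21 - 1*4 = 21 - 4 = 17)
R(n(11)) - 1*23118 = 17 - 1*23118 = 17 - 23118 = -23101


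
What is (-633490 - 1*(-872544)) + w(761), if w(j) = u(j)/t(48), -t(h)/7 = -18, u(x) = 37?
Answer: 30120841/126 ≈ 2.3905e+5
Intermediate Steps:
t(h) = 126 (t(h) = -7*(-18) = 126)
w(j) = 37/126
(-633490 - 1*(-872544)) + w(761) = (-633490 - 1*(-872544)) + 37/126 = (-633490 + 872544) + 37/126 = 239054 + 37/126 = 30120841/126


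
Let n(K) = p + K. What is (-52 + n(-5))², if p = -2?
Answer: 3481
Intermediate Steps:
n(K) = -2 + K
(-52 + n(-5))² = (-52 + (-2 - 5))² = (-52 - 7)² = (-59)² = 3481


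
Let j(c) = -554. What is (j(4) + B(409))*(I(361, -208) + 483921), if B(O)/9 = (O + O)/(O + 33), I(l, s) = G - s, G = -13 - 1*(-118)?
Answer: -57504240202/221 ≈ -2.6020e+8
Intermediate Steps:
G = 105 (G = -13 + 118 = 105)
I(l, s) = 105 - s
B(O) = 18*O/(33 + O) (B(O) = 9*((O + O)/(O + 33)) = 9*((2*O)/(33 + O)) = 9*(2*O/(33 + O)) = 18*O/(33 + O))
(j(4) + B(409))*(I(361, -208) + 483921) = (-554 + 18*409/(33 + 409))*((105 - 1*(-208)) + 483921) = (-554 + 18*409/442)*((105 + 208) + 483921) = (-554 + 18*409*(1/442))*(313 + 483921) = (-554 + 3681/221)*484234 = -118753/221*484234 = -57504240202/221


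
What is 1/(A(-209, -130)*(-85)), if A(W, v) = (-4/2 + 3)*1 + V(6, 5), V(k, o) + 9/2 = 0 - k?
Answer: 2/1615 ≈ 0.0012384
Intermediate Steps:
V(k, o) = -9/2 - k (V(k, o) = -9/2 + (0 - k) = -9/2 - k)
A(W, v) = -19/2 (A(W, v) = (-4/2 + 3)*1 + (-9/2 - 1*6) = (-4*½ + 3)*1 + (-9/2 - 6) = (-2 + 3)*1 - 21/2 = 1*1 - 21/2 = 1 - 21/2 = -19/2)
1/(A(-209, -130)*(-85)) = 1/(-19/2*(-85)) = 1/(1615/2) = 2/1615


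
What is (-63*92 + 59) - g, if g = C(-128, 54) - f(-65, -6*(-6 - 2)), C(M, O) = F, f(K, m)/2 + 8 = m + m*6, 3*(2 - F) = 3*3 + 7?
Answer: -15233/3 ≈ -5077.7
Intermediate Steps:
F = -10/3 (F = 2 - (3*3 + 7)/3 = 2 - (9 + 7)/3 = 2 - ⅓*16 = 2 - 16/3 = -10/3 ≈ -3.3333)
f(K, m) = -16 + 14*m (f(K, m) = -16 + 2*(m + m*6) = -16 + 2*(m + 6*m) = -16 + 2*(7*m) = -16 + 14*m)
C(M, O) = -10/3
g = -1978/3 (g = -10/3 - (-16 + 14*(-6*(-6 - 2))) = -10/3 - (-16 + 14*(-6*(-8))) = -10/3 - (-16 + 14*48) = -10/3 - (-16 + 672) = -10/3 - 1*656 = -10/3 - 656 = -1978/3 ≈ -659.33)
(-63*92 + 59) - g = (-63*92 + 59) - 1*(-1978/3) = (-5796 + 59) + 1978/3 = -5737 + 1978/3 = -15233/3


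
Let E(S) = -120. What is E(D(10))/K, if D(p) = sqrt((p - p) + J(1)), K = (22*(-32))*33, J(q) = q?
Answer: 5/968 ≈ 0.0051653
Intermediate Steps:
K = -23232 (K = -704*33 = -23232)
D(p) = 1 (D(p) = sqrt((p - p) + 1) = sqrt(0 + 1) = sqrt(1) = 1)
E(D(10))/K = -120/(-23232) = -120*(-1/23232) = 5/968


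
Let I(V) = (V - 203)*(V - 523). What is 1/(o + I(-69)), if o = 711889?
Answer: 1/872913 ≈ 1.1456e-6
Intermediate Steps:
I(V) = (-523 + V)*(-203 + V) (I(V) = (-203 + V)*(-523 + V) = (-523 + V)*(-203 + V))
1/(o + I(-69)) = 1/(711889 + (106169 + (-69)**2 - 726*(-69))) = 1/(711889 + (106169 + 4761 + 50094)) = 1/(711889 + 161024) = 1/872913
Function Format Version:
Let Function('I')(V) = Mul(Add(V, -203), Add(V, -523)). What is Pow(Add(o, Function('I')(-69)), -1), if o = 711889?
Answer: Rational(1, 872913) ≈ 1.1456e-6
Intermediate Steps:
Function('I')(V) = Mul(Add(-523, V), Add(-203, V)) (Function('I')(V) = Mul(Add(-203, V), Add(-523, V)) = Mul(Add(-523, V), Add(-203, V)))
Pow(Add(o, Function('I')(-69)), -1) = Pow(Add(711889, Add(106169, Pow(-69, 2), Mul(-726, -69))), -1) = Pow(Add(711889, Add(106169, 4761, 50094)), -1) = Pow(Add(711889, 161024), -1) = Pow(872913, -1) = Rational(1, 872913)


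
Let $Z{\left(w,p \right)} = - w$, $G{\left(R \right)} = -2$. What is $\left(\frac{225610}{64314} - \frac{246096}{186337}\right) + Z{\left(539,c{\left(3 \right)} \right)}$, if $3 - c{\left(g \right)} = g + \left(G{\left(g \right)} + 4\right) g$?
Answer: $- \frac{3216602935738}{5992038909} \approx -536.81$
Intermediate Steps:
$c{\left(g \right)} = 3 - 3 g$ ($c{\left(g \right)} = 3 - \left(g + \left(-2 + 4\right) g\right) = 3 - \left(g + 2 g\right) = 3 - 3 g$)
$\left(\frac{225610}{64314} - \frac{246096}{186337}\right) + Z{\left(539,c{\left(3 \right)} \right)} = \left(\frac{225610}{64314} - \frac{246096}{186337}\right) - 539 = \left(225610 \cdot \frac{1}{64314} - \frac{246096}{186337}\right) - 539 = \left(\frac{112805}{32157} - \frac{246096}{186337}\right) - 539 = \frac{13106036213}{5992038909} - 539 = - \frac{3216602935738}{5992038909}$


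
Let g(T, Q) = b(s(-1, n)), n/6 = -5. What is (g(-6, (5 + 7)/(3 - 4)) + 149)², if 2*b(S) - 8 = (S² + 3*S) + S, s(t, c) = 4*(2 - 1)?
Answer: 28561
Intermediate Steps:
n = -30 (n = 6*(-5) = -30)
s(t, c) = 4 (s(t, c) = 4*1 = 4)
b(S) = 4 + S²/2 + 2*S (b(S) = 4 + ((S² + 3*S) + S)/2 = 4 + (S² + 4*S)/2 = 4 + (S²/2 + 2*S) = 4 + S²/2 + 2*S)
g(T, Q) = 20 (g(T, Q) = 4 + (½)*4² + 2*4 = 4 + (½)*16 + 8 = 4 + 8 + 8 = 20)
(g(-6, (5 + 7)/(3 - 4)) + 149)² = (20 + 149)² = 169² = 28561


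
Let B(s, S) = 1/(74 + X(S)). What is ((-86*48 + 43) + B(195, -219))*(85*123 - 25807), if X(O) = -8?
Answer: 2069518684/33 ≈ 6.2713e+7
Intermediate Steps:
B(s, S) = 1/66 (B(s, S) = 1/(74 - 8) = 1/66)
((-86*48 + 43) + B(195, -219))*(85*123 - 25807) = ((-86*48 + 43) + 1/66)*(85*123 - 25807) = ((-4128 + 43) + 1/66)*(10455 - 25807) = (-4085 + 1/66)*(-15352) = -269609/66*(-15352) = 2069518684/33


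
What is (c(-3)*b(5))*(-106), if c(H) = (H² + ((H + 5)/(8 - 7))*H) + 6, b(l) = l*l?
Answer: -23850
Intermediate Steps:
b(l) = l²
c(H) = 6 + H² + H*(5 + H) (c(H) = (H² + ((5 + H)/1)*H) + 6 = (H² + ((5 + H)*1)*H) + 6 = (H² + (5 + H)*H) + 6 = (H² + H*(5 + H)) + 6 = 6 + H² + H*(5 + H))
(c(-3)*b(5))*(-106) = ((6 + 2*(-3)² + 5*(-3))*5²)*(-106) = ((6 + 2*9 - 15)*25)*(-106) = ((6 + 18 - 15)*25)*(-106) = (9*25)*(-106) = 225*(-106) = -23850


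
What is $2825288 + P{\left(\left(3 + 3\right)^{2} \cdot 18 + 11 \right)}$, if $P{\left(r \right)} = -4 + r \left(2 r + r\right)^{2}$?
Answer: $2578545895$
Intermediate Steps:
$P{\left(r \right)} = -4 + 9 r^{3}$ ($P{\left(r \right)} = -4 + r \left(3 r\right)^{2} = -4 + r 9 r^{2} = -4 + 9 r^{3}$)
$2825288 + P{\left(\left(3 + 3\right)^{2} \cdot 18 + 11 \right)} = 2825288 - \left(4 - 9 \left(\left(3 + 3\right)^{2} \cdot 18 + 11\right)^{3}\right) = 2825288 - \left(4 - 9 \left(6^{2} \cdot 18 + 11\right)^{3}\right) = 2825288 - \left(4 - 9 \left(36 \cdot 18 + 11\right)^{3}\right) = 2825288 - \left(4 - 9 \left(648 + 11\right)^{3}\right) = 2825288 - \left(4 - 9 \cdot 659^{3}\right) = 2825288 + \left(-4 + 9 \cdot 286191179\right) = 2825288 + \left(-4 + 2575720611\right) = 2825288 + 2575720607 = 2578545895$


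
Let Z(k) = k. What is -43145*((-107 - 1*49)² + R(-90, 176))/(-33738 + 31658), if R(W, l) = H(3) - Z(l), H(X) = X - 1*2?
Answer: 208485269/416 ≈ 5.0117e+5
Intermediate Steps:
H(X) = -2 + X (H(X) = X - 2 = -2 + X)
R(W, l) = 1 - l (R(W, l) = (-2 + 3) - l = 1 - l)
-43145*((-107 - 1*49)² + R(-90, 176))/(-33738 + 31658) = -43145*((-107 - 1*49)² + (1 - 1*176))/(-33738 + 31658) = -(1510075/416 - 8629*(-107 - 49)²/416) = -43145/((-2080/((-156)² - 175))) = -43145/((-2080/(24336 - 175))) = -43145/((-2080/24161)) = -43145/((-2080*1/24161)) = -43145/(-2080/24161) = -43145*(-24161/2080) = 208485269/416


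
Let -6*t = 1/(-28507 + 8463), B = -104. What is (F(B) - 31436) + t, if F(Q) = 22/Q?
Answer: -49148379065/1563432 ≈ -31436.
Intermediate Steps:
t = 1/120264 (t = -1/(6*(-28507 + 8463)) = -1/6/(-20044) = -1/6*(-1/20044) = 1/120264 ≈ 8.3150e-6)
(F(B) - 31436) + t = (22/(-104) - 31436) + 1/120264 = (22*(-1/104) - 31436) + 1/120264 = (-11/52 - 31436) + 1/120264 = -1634683/52 + 1/120264 = -49148379065/1563432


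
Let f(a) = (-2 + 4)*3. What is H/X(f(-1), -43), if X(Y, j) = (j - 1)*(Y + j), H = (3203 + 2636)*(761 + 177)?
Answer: 2738491/814 ≈ 3364.2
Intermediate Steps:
H = 5476982 (H = 5839*938 = 5476982)
f(a) = 6 (f(a) = 2*3 = 6)
X(Y, j) = (-1 + j)*(Y + j)
H/X(f(-1), -43) = 5476982/((-43)² - 1*6 - 1*(-43) + 6*(-43)) = 5476982/(1849 - 6 + 43 - 258) = 5476982/1628 = 5476982*(1/1628) = 2738491/814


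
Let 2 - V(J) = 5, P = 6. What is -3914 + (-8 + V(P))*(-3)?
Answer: -3881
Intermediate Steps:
V(J) = -3 (V(J) = 2 - 1*5 = 2 - 5 = -3)
-3914 + (-8 + V(P))*(-3) = -3914 + (-8 - 3)*(-3) = -3914 - 11*(-3) = -3914 + 33 = -3881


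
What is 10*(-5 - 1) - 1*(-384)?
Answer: 324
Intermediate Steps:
10*(-5 - 1) - 1*(-384) = 10*(-6) + 384 = -60 + 384 = 324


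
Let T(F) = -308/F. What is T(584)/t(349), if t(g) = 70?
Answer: -11/1460 ≈ -0.0075342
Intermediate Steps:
T(584)/t(349) = -308/584/70 = -308*1/584*(1/70) = -77/146*1/70 = -11/1460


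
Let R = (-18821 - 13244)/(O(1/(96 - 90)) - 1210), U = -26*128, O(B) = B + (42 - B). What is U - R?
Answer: -3919169/1168 ≈ -3355.5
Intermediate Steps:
O(B) = 42
U = -3328
R = 32065/1168 (R = (-18821 - 13244)/(42 - 1210) = -32065/(-1168) = -32065*(-1/1168) = 32065/1168 ≈ 27.453)
U - R = -3328 - 1*32065/1168 = -3328 - 32065/1168 = -3919169/1168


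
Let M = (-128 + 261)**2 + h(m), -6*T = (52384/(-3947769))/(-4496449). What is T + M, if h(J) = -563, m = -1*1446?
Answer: 912007896651827026/53252825916843 ≈ 17126.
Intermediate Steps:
m = -1446
T = -26192/53252825916843 (T = -52384/(-3947769)/(6*(-4496449)) = -52384*(-1/3947769)*(-1)/(6*4496449) = -(-26192)*(-1)/(11843307*4496449) = -1/6*52384/17750941972281 = -26192/53252825916843 ≈ -4.9184e-10)
M = 17126 (M = (-128 + 261)**2 - 563 = 133**2 - 563 = 17689 - 563 = 17126)
T + M = -26192/53252825916843 + 17126 = 912007896651827026/53252825916843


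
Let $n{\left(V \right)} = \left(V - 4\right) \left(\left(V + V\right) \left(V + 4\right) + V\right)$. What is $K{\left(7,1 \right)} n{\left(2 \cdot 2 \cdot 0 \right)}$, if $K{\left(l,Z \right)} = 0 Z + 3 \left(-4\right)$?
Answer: $0$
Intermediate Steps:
$n{\left(V \right)} = \left(-4 + V\right) \left(V + 2 V \left(4 + V\right)\right)$ ($n{\left(V \right)} = \left(-4 + V\right) \left(2 V \left(4 + V\right) + V\right) = \left(-4 + V\right) \left(V + 2 V \left(4 + V\right)\right)$)
$K{\left(l,Z \right)} = -12$ ($K{\left(l,Z \right)} = 0 - 12 = -12$)
$K{\left(7,1 \right)} n{\left(2 \cdot 2 \cdot 0 \right)} = - 12 \cdot 2 \cdot 2 \cdot 0 \left(-36 + 2 \cdot 2 \cdot 0 + 2 \left(2 \cdot 2 \cdot 0\right)^{2}\right) = - 12 \cdot 4 \cdot 0 \left(-36 + 4 \cdot 0 + 2 \left(4 \cdot 0\right)^{2}\right) = - 12 \cdot 0 \left(-36 + 0 + 2 \cdot 0^{2}\right) = - 12 \cdot 0 \left(-36 + 0 + 2 \cdot 0\right) = - 12 \cdot 0 \left(-36 + 0 + 0\right) = - 12 \cdot 0 \left(-36\right) = \left(-12\right) 0 = 0$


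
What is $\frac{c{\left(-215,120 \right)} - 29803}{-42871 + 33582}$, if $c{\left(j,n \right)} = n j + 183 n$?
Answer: $\frac{33643}{9289} \approx 3.6218$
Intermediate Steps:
$c{\left(j,n \right)} = 183 n + j n$ ($c{\left(j,n \right)} = j n + 183 n = 183 n + j n$)
$\frac{c{\left(-215,120 \right)} - 29803}{-42871 + 33582} = \frac{120 \left(183 - 215\right) - 29803}{-42871 + 33582} = \frac{120 \left(-32\right) - 29803}{-9289} = \left(-3840 - 29803\right) \left(- \frac{1}{9289}\right) = \left(-33643\right) \left(- \frac{1}{9289}\right) = \frac{33643}{9289}$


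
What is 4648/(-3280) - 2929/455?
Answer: -293049/37310 ≈ -7.8544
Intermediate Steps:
4648/(-3280) - 2929/455 = 4648*(-1/3280) - 2929*1/455 = -581/410 - 2929/455 = -293049/37310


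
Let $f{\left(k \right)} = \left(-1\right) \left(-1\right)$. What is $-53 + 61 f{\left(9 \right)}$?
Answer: $8$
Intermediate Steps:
$f{\left(k \right)} = 1$
$-53 + 61 f{\left(9 \right)} = -53 + 61 \cdot 1 = -53 + 61 = 8$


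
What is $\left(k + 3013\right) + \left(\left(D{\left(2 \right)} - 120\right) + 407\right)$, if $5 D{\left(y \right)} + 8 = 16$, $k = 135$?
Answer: $\frac{17183}{5} \approx 3436.6$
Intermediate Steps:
$D{\left(y \right)} = \frac{8}{5}$ ($D{\left(y \right)} = - \frac{8}{5} + \frac{1}{5} \cdot 16 = - \frac{8}{5} + \frac{16}{5} = \frac{8}{5}$)
$\left(k + 3013\right) + \left(\left(D{\left(2 \right)} - 120\right) + 407\right) = \left(135 + 3013\right) + \left(\left(\frac{8}{5} - 120\right) + 407\right) = 3148 + \left(- \frac{592}{5} + 407\right) = 3148 + \frac{1443}{5} = \frac{17183}{5}$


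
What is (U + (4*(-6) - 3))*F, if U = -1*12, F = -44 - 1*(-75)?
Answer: -1209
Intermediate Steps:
F = 31 (F = -44 + 75 = 31)
U = -12
(U + (4*(-6) - 3))*F = (-12 + (4*(-6) - 3))*31 = (-12 + (-24 - 3))*31 = (-12 - 27)*31 = -39*31 = -1209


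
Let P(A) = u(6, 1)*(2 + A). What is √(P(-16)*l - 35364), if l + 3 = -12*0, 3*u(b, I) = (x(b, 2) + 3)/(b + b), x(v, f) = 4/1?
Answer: I*√1272810/6 ≈ 188.03*I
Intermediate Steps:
x(v, f) = 4 (x(v, f) = 4*1 = 4)
u(b, I) = 7/(6*b) (u(b, I) = ((4 + 3)/(b + b))/3 = (7/((2*b)))/3 = (7*(1/(2*b)))/3 = (7/(2*b))/3 = 7/(6*b))
l = -3 (l = -3 - 12*0 = -3 + 0 = -3)
P(A) = 7/18 + 7*A/36 (P(A) = ((7/6)/6)*(2 + A) = ((7/6)*(⅙))*(2 + A) = 7*(2 + A)/36 = 7/18 + 7*A/36)
√(P(-16)*l - 35364) = √((7/18 + (7/36)*(-16))*(-3) - 35364) = √((7/18 - 28/9)*(-3) - 35364) = √(-49/18*(-3) - 35364) = √(49/6 - 35364) = √(-212135/6) = I*√1272810/6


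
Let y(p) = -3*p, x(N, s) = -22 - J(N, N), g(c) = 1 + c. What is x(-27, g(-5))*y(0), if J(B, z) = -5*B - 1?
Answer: 0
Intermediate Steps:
J(B, z) = -1 - 5*B
x(N, s) = -21 + 5*N (x(N, s) = -22 - (-1 - 5*N) = -22 + (1 + 5*N) = -21 + 5*N)
x(-27, g(-5))*y(0) = (-21 + 5*(-27))*(-3*0) = (-21 - 135)*0 = -156*0 = 0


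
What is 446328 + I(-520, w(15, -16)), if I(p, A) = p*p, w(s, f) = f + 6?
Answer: 716728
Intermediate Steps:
w(s, f) = 6 + f
I(p, A) = p**2
446328 + I(-520, w(15, -16)) = 446328 + (-520)**2 = 446328 + 270400 = 716728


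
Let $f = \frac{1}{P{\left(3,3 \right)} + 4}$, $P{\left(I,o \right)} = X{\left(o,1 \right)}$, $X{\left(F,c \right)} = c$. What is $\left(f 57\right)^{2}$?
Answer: $\frac{3249}{25} \approx 129.96$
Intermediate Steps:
$P{\left(I,o \right)} = 1$
$f = \frac{1}{5}$ ($f = \frac{1}{1 + 4} = \frac{1}{5} \approx 0.2$)
$\left(f 57\right)^{2} = \left(\frac{1}{5} \cdot 57\right)^{2} = \left(\frac{57}{5}\right)^{2} = \frac{3249}{25}$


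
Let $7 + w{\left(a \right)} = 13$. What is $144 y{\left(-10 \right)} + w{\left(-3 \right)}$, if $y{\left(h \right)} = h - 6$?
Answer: $-2298$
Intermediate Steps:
$y{\left(h \right)} = -6 + h$ ($y{\left(h \right)} = h - 6 = -6 + h$)
$w{\left(a \right)} = 6$ ($w{\left(a \right)} = -7 + 13 = 6$)
$144 y{\left(-10 \right)} + w{\left(-3 \right)} = 144 \left(-6 - 10\right) + 6 = 144 \left(-16\right) + 6 = -2304 + 6 = -2298$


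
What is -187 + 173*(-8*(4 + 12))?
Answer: -22331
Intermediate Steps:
-187 + 173*(-8*(4 + 12)) = -187 + 173*(-8*16) = -187 + 173*(-128) = -187 - 22144 = -22331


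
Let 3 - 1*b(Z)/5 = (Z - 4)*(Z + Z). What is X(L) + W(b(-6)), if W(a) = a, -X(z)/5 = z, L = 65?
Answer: -910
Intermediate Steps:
b(Z) = 15 - 10*Z*(-4 + Z) (b(Z) = 15 - 5*(Z - 4)*(Z + Z) = 15 - 5*(-4 + Z)*2*Z = 15 - 10*Z*(-4 + Z))
X(z) = -5*z
X(L) + W(b(-6)) = -5*65 + (15 - 10*(-6)² + 40*(-6)) = -325 + (15 - 10*36 - 240) = -325 + (15 - 360 - 240) = -325 - 585 = -910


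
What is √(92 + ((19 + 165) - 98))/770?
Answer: √178/770 ≈ 0.017327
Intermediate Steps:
√(92 + ((19 + 165) - 98))/770 = √(92 + (184 - 98))*(1/770) = √(92 + 86)*(1/770) = √178*(1/770) = √178/770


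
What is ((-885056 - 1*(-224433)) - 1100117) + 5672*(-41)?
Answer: -1993292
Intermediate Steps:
((-885056 - 1*(-224433)) - 1100117) + 5672*(-41) = ((-885056 + 224433) - 1100117) - 232552 = (-660623 - 1100117) - 232552 = -1760740 - 232552 = -1993292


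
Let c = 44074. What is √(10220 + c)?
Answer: √54294 ≈ 233.01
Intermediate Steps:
√(10220 + c) = √(10220 + 44074) = √54294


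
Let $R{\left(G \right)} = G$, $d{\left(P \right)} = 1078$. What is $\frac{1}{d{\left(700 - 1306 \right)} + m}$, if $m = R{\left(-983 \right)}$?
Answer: $\frac{1}{95} \approx 0.010526$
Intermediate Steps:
$m = -983$
$\frac{1}{d{\left(700 - 1306 \right)} + m} = \frac{1}{1078 - 983} = \frac{1}{95}$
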